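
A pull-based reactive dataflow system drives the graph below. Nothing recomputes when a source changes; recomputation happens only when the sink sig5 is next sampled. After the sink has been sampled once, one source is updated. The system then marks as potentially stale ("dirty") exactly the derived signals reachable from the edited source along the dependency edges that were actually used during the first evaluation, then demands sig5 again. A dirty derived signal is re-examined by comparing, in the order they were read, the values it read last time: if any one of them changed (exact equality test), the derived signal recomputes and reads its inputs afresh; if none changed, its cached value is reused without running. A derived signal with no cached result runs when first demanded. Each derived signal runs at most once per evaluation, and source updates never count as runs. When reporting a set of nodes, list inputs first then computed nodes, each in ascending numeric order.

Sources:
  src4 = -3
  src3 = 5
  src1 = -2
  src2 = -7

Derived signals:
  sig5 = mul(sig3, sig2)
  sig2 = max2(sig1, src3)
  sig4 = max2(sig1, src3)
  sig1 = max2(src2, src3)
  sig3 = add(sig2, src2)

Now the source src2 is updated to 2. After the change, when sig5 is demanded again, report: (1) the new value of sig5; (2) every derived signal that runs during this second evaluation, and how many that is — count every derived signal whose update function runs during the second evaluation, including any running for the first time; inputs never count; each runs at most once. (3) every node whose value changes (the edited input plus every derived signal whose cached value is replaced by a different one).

New value of sig5: 35.
Derived signals that run: sig1, sig3, sig5 — 3 in total.
Values that change: src2, sig3, sig5.
Key observation: the cutoff stops propagation at sig2 — its inputs' values are unchanged, so it reuses its cache.

First evaluation (everything demanded from the output):
  sig1 = max2(-7, 5) = 5
  sig2 = max2(5, 5) = 5
  sig3 = add(5, -7) = -2
  sig5 = mul(-2, 5) = -10

Propagation after the edit:
  sig1: runs — src2 -7->2; result 5 (same value as before).
  sig2: checked — values it read are unchanged (sig1 unchanged, src3 unchanged); reused cached 5 without running.
  sig3: runs — src2 -7->2; result 7.
  sig5: runs — sig3 -2->7; result 35.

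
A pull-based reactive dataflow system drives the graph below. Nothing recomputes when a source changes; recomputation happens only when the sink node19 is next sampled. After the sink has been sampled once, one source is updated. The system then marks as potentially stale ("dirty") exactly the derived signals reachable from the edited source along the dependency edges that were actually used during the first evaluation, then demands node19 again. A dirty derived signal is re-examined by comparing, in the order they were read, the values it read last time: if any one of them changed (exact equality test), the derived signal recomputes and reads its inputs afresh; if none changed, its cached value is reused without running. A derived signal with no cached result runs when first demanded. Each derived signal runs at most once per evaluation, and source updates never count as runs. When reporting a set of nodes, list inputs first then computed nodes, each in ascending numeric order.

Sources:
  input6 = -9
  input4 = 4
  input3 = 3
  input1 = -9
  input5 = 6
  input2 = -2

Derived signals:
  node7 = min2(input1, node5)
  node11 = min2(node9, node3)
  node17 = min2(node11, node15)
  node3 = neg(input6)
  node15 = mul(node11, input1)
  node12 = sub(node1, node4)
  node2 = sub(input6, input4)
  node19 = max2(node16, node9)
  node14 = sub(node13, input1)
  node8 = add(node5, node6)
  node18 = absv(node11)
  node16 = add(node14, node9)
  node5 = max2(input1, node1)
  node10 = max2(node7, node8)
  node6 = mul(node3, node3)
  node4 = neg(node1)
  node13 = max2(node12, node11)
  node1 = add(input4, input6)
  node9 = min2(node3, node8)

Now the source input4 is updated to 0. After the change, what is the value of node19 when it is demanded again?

New value of node19: 27.
Key observation: the cutoff stops propagation at node11 — its inputs' values are unchanged, so it reuses its cache.

First evaluation (everything demanded from the output):
  node1 = add(4, -9) = -5
  node3 = neg(-9) = 9
  node4 = neg(-5) = 5
  node5 = max2(-9, -5) = -5
  node6 = mul(9, 9) = 81
  node8 = add(-5, 81) = 76
  node9 = min2(9, 76) = 9
  node11 = min2(9, 9) = 9
  node12 = sub(-5, 5) = -10
  node13 = max2(-10, 9) = 9
  node14 = sub(9, -9) = 18
  node16 = add(18, 9) = 27
  node19 = max2(27, 9) = 27

Propagation after the edit:
  node1: runs — input4 4->0; result -9.
  node4: runs — node1 -5->-9; result 9.
  node5: runs — node1 -5->-9; result -9.
  node8: runs — node5 -5->-9; result 72.
  node9: runs — node8 76->72; result 9 (same value as before).
  node11: checked — values it read are unchanged (node9 unchanged, node3 unchanged); reused cached 9 without running.
  node12: runs — node1 -5->-9; node4 5->9; result -18.
  node13: runs — node12 -10->-18; result 9 (same value as before).
  node14: checked — values it read are unchanged (node13 unchanged, input1 unchanged); reused cached 18 without running.
  node16: checked — values it read are unchanged (node14 unchanged, node9 unchanged); reused cached 27 without running.
  node19: checked — values it read are unchanged (node16 unchanged, node9 unchanged); reused cached 27 without running.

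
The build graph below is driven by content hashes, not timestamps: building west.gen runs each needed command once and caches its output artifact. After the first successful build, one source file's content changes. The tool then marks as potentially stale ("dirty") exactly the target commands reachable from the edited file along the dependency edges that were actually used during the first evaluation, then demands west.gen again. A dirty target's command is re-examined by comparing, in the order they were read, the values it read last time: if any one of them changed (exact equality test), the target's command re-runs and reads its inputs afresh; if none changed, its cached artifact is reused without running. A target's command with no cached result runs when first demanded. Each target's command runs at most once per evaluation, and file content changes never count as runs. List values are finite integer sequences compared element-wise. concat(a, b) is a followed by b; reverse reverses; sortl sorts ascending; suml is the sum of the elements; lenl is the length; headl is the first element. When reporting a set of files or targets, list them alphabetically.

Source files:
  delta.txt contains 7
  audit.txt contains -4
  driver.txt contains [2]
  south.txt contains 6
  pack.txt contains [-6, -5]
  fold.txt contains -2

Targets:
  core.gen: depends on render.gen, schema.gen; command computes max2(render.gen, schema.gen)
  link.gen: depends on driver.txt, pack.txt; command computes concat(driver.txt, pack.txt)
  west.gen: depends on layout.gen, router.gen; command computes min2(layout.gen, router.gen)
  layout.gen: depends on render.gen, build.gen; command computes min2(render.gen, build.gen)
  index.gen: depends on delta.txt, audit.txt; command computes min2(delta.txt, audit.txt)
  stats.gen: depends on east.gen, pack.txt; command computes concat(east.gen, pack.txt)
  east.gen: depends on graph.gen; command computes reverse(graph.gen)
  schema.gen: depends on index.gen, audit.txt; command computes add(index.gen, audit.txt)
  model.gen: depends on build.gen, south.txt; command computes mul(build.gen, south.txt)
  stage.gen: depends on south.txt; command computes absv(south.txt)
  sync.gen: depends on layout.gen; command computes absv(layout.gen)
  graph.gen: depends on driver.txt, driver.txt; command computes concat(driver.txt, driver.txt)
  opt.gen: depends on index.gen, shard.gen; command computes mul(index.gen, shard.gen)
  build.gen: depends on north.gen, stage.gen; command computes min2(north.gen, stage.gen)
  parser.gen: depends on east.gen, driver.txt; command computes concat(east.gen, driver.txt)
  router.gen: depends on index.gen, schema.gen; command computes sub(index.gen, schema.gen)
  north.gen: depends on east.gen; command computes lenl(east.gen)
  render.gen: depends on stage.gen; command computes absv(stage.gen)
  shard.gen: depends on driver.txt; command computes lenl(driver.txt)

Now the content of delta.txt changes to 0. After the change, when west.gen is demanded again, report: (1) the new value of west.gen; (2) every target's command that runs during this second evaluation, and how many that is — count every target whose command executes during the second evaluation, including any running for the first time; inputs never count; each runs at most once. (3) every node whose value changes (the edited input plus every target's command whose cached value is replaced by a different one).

Initial pass — values computed on the first demand:
  graph.gen = concat([2], [2]) = [2, 2]
  east.gen = reverse([2, 2]) = [2, 2]
  index.gen = min2(7, -4) = -4
  north.gen = lenl([2, 2]) = 2
  schema.gen = add(-4, -4) = -8
  router.gen = sub(-4, -8) = 4
  stage.gen = absv(6) = 6
  build.gen = min2(2, 6) = 2
  render.gen = absv(6) = 6
  layout.gen = min2(6, 2) = 2
  west.gen = min2(2, 4) = 2

Second demand — change propagation:
  index.gen: re-runs because delta.txt 7->0; new result -4 (unchanged).
  schema.gen: re-examined; everything it read last time is the same (index.gen unchanged, audit.txt unchanged) — cache -8 kept, no run.
  router.gen: re-examined; everything it read last time is the same (index.gen unchanged, schema.gen unchanged) — cache 4 kept, no run.
  west.gen: re-examined; everything it read last time is the same (layout.gen unchanged, router.gen unchanged) — cache 2 kept, no run.

The important point: index.gen recomputes to an identical value, and the output ends up unchanged.

west.gen now evaluates to 2.
Run set: index.gen (1 run).
Changed values: delta.txt.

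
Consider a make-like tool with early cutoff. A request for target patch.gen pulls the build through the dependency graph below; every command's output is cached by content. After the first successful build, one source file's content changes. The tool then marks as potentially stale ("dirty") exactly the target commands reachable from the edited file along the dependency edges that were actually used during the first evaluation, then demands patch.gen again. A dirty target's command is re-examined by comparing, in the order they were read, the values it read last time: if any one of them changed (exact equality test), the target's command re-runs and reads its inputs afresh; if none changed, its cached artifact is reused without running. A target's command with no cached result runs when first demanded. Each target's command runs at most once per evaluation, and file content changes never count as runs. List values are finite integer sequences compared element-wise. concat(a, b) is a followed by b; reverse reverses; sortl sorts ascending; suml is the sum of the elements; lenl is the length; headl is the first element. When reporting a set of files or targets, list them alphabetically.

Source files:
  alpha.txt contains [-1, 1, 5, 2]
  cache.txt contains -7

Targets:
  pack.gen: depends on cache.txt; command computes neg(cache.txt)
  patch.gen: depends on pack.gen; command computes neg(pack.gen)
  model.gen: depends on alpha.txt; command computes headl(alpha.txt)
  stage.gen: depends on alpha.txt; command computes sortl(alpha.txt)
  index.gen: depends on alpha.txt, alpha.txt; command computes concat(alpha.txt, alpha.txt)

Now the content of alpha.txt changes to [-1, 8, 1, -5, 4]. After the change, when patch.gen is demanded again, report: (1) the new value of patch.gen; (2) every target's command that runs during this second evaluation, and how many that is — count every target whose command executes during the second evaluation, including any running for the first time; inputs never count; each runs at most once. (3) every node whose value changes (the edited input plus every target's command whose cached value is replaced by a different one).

First demand of the output computes:
  pack.gen = neg(-7) = 7
  patch.gen = neg(7) = -7

After the edit, cleaning proceeds:
  alpha.txt only reaches undemanded nodes; the second demand re-runs nothing.

Note the shortcut — alpha.txt feeds only undemanded nodes, so no recomputation happens.

Demanding patch.gen again yields -7.
0 target commands run: none.
The nodes whose values change: alpha.txt.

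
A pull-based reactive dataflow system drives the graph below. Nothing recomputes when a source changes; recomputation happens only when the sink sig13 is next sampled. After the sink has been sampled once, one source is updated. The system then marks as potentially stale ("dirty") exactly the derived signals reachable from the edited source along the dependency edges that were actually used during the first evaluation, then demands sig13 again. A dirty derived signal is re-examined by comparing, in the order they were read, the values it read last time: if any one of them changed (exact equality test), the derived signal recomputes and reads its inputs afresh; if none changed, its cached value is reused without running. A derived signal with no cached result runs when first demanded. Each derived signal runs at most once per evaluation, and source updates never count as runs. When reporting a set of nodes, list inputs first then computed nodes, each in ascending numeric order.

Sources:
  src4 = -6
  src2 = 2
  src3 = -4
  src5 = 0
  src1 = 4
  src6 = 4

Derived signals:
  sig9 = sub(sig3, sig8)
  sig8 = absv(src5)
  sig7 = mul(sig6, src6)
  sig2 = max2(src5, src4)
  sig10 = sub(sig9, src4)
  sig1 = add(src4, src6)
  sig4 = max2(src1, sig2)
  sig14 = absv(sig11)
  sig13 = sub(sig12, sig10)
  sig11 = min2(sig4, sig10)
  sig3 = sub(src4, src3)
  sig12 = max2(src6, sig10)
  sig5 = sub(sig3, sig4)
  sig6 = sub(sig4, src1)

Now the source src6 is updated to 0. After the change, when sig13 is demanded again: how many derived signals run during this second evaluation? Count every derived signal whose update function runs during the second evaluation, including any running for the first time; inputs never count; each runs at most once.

Derived signals that run: sig12 — 1 in total.
Key observation: the change is absorbed at sig12 — it re-runs but produces the same value, and the output's value is unchanged.

First evaluation (everything demanded from the output):
  sig3 = sub(-6, -4) = -2
  sig8 = absv(0) = 0
  sig9 = sub(-2, 0) = -2
  sig10 = sub(-2, -6) = 4
  sig12 = max2(4, 4) = 4
  sig13 = sub(4, 4) = 0

Propagation after the edit:
  sig12: runs — src6 4->0; result 4 (same value as before).
  sig13: checked — values it read are unchanged (sig12 unchanged, sig10 unchanged); reused cached 0 without running.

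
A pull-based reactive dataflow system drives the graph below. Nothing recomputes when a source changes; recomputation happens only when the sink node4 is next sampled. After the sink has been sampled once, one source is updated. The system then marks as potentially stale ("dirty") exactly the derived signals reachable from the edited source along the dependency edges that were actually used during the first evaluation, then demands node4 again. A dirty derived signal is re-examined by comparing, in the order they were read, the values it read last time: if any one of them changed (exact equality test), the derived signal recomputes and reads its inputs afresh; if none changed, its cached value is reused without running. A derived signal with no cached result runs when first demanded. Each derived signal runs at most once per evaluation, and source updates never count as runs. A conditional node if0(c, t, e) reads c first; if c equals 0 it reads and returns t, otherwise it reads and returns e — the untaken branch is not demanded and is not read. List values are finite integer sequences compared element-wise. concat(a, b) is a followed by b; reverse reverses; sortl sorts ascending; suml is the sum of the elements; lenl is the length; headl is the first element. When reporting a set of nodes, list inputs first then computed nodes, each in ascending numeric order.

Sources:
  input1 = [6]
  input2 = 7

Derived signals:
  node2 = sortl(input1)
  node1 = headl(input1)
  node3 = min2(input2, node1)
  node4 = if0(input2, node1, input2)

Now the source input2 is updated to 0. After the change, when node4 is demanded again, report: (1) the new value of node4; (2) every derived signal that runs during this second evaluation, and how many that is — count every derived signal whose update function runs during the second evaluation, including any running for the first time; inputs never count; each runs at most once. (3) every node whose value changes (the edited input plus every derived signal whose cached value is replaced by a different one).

New value of node4: 6.
Derived signals that run: node1, node4 — 2 in total.
Values that change: input2, node4.
Key observation: a condition flipped, so demand reaches new nodes — node1 runs for the first time.

First evaluation (everything demanded from the output):
  node4 = if0(input2=7 -> else branch input2) = 7

Propagation after the edit:
  node1: demanded for the first time — runs, produces 6.
  node4: runs — input2 7->0; input2 7->0; result 6.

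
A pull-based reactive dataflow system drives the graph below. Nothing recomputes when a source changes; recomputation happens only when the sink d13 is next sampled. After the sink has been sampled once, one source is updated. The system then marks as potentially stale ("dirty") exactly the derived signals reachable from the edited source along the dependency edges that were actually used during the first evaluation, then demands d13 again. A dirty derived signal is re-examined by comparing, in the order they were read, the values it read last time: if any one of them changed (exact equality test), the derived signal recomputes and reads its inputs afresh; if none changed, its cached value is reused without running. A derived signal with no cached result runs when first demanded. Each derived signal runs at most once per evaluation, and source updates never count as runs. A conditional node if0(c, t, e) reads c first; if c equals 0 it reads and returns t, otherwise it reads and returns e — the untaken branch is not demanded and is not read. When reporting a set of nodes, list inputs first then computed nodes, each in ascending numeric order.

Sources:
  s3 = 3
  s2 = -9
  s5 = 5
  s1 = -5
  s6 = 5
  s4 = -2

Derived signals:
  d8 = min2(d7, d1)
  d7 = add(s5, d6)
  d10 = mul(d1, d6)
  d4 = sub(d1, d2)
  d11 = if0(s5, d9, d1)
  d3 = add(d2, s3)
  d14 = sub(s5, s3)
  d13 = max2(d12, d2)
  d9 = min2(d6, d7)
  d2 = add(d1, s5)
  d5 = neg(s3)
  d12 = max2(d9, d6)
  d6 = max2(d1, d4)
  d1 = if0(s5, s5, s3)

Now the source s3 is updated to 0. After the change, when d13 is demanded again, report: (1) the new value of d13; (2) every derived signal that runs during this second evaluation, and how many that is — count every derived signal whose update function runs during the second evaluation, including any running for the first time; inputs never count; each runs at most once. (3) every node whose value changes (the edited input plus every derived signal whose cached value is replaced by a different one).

New value of d13: 5.
Derived signals that run: d1, d2, d4, d6, d7, d9, d12, d13 — 8 in total.
Values that change: s3, d1, d2, d6, d7, d9, d12, d13.

First evaluation (everything demanded from the output):
  d1 = if0(s5=5 -> else branch s3) = 3
  d2 = add(3, 5) = 8
  d4 = sub(3, 8) = -5
  d6 = max2(3, -5) = 3
  d7 = add(5, 3) = 8
  d9 = min2(3, 8) = 3
  d12 = max2(3, 3) = 3
  d13 = max2(3, 8) = 8

Propagation after the edit:
  d1: runs — s3 3->0; result 0.
  d2: runs — d1 3->0; result 5.
  d4: runs — d1 3->0; d2 8->5; result -5 (same value as before).
  d6: runs — d1 3->0; result 0.
  d7: runs — d6 3->0; result 5.
  d9: runs — d6 3->0; d7 8->5; result 0.
  d12: runs — d9 3->0; d6 3->0; result 0.
  d13: runs — d12 3->0; d2 8->5; result 5.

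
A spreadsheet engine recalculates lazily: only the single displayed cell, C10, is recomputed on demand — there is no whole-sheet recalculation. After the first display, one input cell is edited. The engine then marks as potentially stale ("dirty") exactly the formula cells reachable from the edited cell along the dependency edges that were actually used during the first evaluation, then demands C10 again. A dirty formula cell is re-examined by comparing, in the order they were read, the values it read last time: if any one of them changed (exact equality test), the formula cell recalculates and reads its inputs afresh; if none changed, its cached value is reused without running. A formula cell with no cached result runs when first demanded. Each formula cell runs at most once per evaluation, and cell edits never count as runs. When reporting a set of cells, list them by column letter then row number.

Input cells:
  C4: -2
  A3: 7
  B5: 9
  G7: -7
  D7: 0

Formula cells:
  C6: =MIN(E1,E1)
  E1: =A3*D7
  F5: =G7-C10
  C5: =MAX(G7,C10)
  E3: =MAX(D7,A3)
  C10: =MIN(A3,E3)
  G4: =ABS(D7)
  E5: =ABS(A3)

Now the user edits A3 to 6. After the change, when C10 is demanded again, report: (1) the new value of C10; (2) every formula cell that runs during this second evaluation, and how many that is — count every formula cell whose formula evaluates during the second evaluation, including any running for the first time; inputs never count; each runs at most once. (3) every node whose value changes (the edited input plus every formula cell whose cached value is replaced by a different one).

New value of C10: 6.
Formula cells that run: C10, E3 — 2 in total.
Values that change: A3, C10, E3.

First evaluation (everything demanded from the output):
  E3 = MAX(0, 7) = 7
  C10 = MIN(7, 7) = 7

Propagation after the edit:
  E3: runs — A3 7->6; result 6.
  C10: runs — A3 7->6; E3 7->6; result 6.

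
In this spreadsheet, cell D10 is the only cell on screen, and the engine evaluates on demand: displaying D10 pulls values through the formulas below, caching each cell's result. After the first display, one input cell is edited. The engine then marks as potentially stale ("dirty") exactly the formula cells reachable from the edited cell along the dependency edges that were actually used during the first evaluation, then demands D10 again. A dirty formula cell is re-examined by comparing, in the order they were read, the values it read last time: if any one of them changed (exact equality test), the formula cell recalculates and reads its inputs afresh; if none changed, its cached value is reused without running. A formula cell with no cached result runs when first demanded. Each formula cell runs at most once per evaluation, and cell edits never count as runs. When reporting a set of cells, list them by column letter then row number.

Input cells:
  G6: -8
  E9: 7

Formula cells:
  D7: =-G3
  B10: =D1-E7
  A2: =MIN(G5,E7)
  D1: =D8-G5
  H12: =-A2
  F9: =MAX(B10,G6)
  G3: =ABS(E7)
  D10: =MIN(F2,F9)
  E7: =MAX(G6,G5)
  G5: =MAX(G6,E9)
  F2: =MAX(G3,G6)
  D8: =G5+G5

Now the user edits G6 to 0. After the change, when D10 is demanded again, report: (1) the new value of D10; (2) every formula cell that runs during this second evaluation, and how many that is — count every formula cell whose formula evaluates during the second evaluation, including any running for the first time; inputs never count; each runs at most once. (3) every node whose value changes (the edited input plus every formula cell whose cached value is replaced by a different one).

D10 now evaluates to 0.
Run set: E7, F2, F9, G5 (4 run).
Changed values: G6.
The important point: at D8 every value read last time is unchanged, so the dirty flag clears without a run.

Initial pass — values computed on the first demand:
  G5 = MAX(-8, 7) = 7
  D8 = 7 + 7 = 14
  D1 = 14 - 7 = 7
  E7 = MAX(-8, 7) = 7
  B10 = 7 - 7 = 0
  F9 = MAX(0, -8) = 0
  G3 = ABS(7) = 7
  F2 = MAX(7, -8) = 7
  D10 = MIN(7, 0) = 0

Second demand — change propagation:
  G5: re-runs because G6 -8->0; new result 7 (unchanged).
  D8: re-examined; everything it read last time is the same (G5 unchanged, G5 unchanged) — cache 14 kept, no run.
  D1: re-examined; everything it read last time is the same (D8 unchanged, G5 unchanged) — cache 7 kept, no run.
  E7: re-runs because G6 -8->0; new result 7 (unchanged).
  B10: re-examined; everything it read last time is the same (D1 unchanged, E7 unchanged) — cache 0 kept, no run.
  F9: re-runs because G6 -8->0; new result 0 (unchanged).
  G3: re-examined; everything it read last time is the same (E7 unchanged) — cache 7 kept, no run.
  F2: re-runs because G6 -8->0; new result 7 (unchanged).
  D10: re-examined; everything it read last time is the same (F2 unchanged, F9 unchanged) — cache 0 kept, no run.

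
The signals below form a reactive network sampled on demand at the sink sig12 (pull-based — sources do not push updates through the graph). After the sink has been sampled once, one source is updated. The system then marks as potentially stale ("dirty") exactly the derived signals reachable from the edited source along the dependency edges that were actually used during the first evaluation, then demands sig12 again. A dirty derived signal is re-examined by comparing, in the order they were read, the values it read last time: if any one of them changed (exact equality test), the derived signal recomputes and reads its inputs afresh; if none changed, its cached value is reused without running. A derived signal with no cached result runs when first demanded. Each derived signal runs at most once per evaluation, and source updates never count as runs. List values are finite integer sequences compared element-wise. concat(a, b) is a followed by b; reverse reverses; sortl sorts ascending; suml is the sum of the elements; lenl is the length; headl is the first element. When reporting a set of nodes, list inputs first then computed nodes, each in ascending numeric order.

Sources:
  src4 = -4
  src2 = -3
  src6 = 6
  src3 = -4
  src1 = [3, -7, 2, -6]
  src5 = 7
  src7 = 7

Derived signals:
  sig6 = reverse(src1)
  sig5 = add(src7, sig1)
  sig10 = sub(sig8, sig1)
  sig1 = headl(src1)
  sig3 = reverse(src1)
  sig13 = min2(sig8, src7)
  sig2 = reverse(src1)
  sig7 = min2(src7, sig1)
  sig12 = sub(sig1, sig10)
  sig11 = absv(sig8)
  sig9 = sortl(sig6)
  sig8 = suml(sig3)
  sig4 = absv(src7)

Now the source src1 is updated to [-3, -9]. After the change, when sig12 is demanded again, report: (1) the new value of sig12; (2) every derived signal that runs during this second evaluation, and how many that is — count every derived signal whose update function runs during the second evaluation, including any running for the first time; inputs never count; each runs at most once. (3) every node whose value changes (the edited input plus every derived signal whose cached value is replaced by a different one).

sig12 now evaluates to 6.
Run set: sig1, sig3, sig8, sig10, sig12 (5 run).
Changed values: src1, sig1, sig3, sig8, sig10, sig12.

Initial pass — values computed on the first demand:
  sig1 = headl([3, -7, 2, -6]) = 3
  sig3 = reverse([3, -7, 2, -6]) = [-6, 2, -7, 3]
  sig8 = suml([-6, 2, -7, 3]) = -8
  sig10 = sub(-8, 3) = -11
  sig12 = sub(3, -11) = 14

Second demand — change propagation:
  sig1: re-runs because src1 [3, -7, 2, -6]->[-3, -9]; new result -3.
  sig3: re-runs because src1 [3, -7, 2, -6]->[-3, -9]; new result [-9, -3].
  sig8: re-runs because sig3 [-6, 2, -7, 3]->[-9, -3]; new result -12.
  sig10: re-runs because sig8 -8->-12; sig1 3->-3; new result -9.
  sig12: re-runs because sig1 3->-3; sig10 -11->-9; new result 6.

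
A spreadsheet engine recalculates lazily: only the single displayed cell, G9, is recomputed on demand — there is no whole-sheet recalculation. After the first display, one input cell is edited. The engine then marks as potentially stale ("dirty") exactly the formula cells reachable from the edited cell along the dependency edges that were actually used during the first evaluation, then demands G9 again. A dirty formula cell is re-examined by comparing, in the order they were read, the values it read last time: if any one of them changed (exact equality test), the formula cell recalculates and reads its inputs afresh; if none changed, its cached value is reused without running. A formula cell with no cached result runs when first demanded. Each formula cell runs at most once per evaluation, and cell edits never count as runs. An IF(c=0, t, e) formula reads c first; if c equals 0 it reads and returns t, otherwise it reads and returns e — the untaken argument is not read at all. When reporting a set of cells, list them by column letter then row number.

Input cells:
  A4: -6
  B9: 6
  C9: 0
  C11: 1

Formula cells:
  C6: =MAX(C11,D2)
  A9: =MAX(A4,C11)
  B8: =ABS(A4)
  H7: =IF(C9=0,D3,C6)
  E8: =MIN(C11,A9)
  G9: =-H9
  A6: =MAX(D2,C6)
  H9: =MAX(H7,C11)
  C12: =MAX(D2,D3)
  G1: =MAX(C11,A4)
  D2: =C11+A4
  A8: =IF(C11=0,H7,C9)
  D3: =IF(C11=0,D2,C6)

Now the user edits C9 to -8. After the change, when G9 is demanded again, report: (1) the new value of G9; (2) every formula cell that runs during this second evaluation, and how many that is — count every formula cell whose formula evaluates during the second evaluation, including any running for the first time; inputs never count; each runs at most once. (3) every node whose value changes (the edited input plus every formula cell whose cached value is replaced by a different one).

New value of G9: -1.
Formula cells that run: H7 — 1 in total.
Values that change: C9.
Key observation: the change is absorbed at H7 — it re-runs but produces the same value, and the output's value is unchanged.

First evaluation (everything demanded from the output):
  D2 = 1 + -6 = -5
  C6 = MAX(1, -5) = 1
  D3 = IF(C11=0: C11=1 -> else branch C6) = 1
  H7 = IF(C9=0: C9=0 -> then branch D3) = 1
  H9 = MAX(1, 1) = 1
  G9 = -(1) = -1

Propagation after the edit:
  H7: runs — C9 0->-8; result 1 (same value as before).
  H9: checked — values it read are unchanged (H7 unchanged, C11 unchanged); reused cached 1 without running.
  G9: checked — values it read are unchanged (H9 unchanged); reused cached -1 without running.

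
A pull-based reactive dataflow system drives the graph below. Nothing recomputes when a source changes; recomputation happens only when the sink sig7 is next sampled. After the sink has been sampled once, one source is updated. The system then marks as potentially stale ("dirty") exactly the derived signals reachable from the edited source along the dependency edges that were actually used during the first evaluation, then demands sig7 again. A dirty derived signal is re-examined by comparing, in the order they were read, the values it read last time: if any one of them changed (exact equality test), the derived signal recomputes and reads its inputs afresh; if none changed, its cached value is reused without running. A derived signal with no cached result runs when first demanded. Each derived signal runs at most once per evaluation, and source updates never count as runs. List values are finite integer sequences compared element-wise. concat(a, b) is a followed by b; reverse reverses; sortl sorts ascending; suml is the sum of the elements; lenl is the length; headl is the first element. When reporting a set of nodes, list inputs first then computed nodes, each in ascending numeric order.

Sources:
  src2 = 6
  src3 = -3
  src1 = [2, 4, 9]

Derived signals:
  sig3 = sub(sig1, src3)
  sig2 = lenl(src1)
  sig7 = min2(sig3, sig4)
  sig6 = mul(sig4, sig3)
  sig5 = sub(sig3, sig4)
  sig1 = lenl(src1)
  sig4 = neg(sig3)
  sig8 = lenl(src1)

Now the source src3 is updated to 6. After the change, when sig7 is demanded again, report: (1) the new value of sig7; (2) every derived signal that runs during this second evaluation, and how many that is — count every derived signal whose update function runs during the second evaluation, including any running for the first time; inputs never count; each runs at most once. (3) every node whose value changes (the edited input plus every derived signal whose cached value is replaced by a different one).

New value of sig7: -3.
Derived signals that run: sig3, sig4, sig7 — 3 in total.
Values that change: src3, sig3, sig4, sig7.

First evaluation (everything demanded from the output):
  sig1 = lenl([2, 4, 9]) = 3
  sig3 = sub(3, -3) = 6
  sig4 = neg(6) = -6
  sig7 = min2(6, -6) = -6

Propagation after the edit:
  sig3: runs — src3 -3->6; result -3.
  sig4: runs — sig3 6->-3; result 3.
  sig7: runs — sig3 6->-3; sig4 -6->3; result -3.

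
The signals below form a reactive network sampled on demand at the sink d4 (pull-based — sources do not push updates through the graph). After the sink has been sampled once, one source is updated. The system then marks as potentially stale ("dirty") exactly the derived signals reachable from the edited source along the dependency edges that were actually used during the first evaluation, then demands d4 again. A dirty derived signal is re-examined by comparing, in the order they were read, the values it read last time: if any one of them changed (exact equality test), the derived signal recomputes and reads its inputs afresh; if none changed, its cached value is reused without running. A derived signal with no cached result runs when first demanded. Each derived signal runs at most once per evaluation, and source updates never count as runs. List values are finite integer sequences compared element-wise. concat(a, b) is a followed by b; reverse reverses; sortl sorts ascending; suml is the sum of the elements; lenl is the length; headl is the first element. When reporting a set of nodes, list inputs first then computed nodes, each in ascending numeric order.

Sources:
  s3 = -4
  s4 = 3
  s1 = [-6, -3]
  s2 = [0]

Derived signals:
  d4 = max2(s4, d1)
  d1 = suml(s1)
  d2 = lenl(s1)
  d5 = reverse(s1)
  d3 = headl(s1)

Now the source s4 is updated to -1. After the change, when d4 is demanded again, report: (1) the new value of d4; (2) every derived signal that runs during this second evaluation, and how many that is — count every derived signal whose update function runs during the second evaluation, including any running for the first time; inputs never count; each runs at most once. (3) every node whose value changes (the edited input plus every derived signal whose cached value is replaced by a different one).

d4 now evaluates to -1.
Run set: d4 (1 run).
Changed values: s4, d4.

Initial pass — values computed on the first demand:
  d1 = suml([-6, -3]) = -9
  d4 = max2(3, -9) = 3

Second demand — change propagation:
  d4: re-runs because s4 3->-1; new result -1.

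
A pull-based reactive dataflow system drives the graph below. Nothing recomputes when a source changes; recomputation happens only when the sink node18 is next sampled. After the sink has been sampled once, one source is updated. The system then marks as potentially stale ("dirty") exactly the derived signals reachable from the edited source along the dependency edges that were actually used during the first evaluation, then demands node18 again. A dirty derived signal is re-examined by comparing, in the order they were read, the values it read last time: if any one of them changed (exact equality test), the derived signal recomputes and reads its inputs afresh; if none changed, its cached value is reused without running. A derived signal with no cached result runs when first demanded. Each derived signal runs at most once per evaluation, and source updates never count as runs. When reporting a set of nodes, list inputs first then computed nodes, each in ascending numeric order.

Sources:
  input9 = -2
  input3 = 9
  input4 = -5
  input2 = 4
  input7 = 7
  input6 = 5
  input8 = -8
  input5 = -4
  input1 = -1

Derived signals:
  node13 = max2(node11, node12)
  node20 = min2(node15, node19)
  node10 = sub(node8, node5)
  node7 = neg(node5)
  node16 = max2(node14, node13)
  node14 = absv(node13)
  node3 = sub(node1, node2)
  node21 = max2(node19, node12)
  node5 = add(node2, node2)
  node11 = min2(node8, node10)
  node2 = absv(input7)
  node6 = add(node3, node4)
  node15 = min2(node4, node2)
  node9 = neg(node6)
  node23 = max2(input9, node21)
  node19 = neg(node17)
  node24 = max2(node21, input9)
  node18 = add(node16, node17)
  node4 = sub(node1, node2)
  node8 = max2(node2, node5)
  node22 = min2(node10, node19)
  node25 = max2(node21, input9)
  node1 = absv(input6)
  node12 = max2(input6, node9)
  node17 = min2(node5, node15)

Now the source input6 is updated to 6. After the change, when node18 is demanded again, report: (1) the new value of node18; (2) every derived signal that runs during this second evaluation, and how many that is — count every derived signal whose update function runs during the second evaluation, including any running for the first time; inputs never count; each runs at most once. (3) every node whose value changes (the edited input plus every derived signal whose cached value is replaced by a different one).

First evaluation (everything demanded from the output):
  node1 = absv(5) = 5
  node2 = absv(7) = 7
  node3 = sub(5, 7) = -2
  node4 = sub(5, 7) = -2
  node5 = add(7, 7) = 14
  node6 = add(-2, -2) = -4
  node8 = max2(7, 14) = 14
  node9 = neg(-4) = 4
  node10 = sub(14, 14) = 0
  node11 = min2(14, 0) = 0
  node12 = max2(5, 4) = 5
  node13 = max2(0, 5) = 5
  node14 = absv(5) = 5
  node15 = min2(-2, 7) = -2
  node16 = max2(5, 5) = 5
  node17 = min2(14, -2) = -2
  node18 = add(5, -2) = 3

Propagation after the edit:
  node1: runs — input6 5->6; result 6.
  node3: runs — node1 5->6; result -1.
  node4: runs — node1 5->6; result -1.
  node6: runs — node3 -2->-1; node4 -2->-1; result -2.
  node9: runs — node6 -4->-2; result 2.
  node12: runs — input6 5->6; node9 4->2; result 6.
  node13: runs — node12 5->6; result 6.
  node14: runs — node13 5->6; result 6.
  node15: runs — node4 -2->-1; result -1.
  node16: runs — node14 5->6; node13 5->6; result 6.
  node17: runs — node15 -2->-1; result -1.
  node18: runs — node16 5->6; node17 -2->-1; result 5.

New value of node18: 5.
Derived signals that run: node1, node3, node4, node6, node9, node12, node13, node14, node15, node16, node17, node18 — 12 in total.
Values that change: input6, node1, node3, node4, node6, node9, node12, node13, node14, node15, node16, node17, node18.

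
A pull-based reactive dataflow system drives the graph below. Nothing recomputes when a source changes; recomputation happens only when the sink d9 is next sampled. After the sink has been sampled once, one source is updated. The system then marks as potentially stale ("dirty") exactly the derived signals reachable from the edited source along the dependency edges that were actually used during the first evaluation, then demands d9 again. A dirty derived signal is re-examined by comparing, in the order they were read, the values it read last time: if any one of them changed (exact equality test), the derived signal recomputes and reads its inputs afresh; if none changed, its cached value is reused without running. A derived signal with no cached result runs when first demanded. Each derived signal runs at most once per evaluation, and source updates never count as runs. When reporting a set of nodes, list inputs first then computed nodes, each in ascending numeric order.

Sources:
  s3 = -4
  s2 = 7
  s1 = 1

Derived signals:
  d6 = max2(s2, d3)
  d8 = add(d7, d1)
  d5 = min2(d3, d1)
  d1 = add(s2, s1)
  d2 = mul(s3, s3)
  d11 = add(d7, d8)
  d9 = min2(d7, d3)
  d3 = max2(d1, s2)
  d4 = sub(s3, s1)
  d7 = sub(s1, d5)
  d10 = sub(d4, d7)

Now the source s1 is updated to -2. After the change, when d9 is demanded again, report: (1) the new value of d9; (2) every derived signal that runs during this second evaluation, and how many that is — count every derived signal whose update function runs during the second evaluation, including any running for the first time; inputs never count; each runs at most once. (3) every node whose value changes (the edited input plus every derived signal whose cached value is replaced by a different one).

New value of d9: -7.
Derived signals that run: d1, d3, d5, d7, d9 — 5 in total.
Values that change: s1, d1, d3, d5.

First evaluation (everything demanded from the output):
  d1 = add(7, 1) = 8
  d3 = max2(8, 7) = 8
  d5 = min2(8, 8) = 8
  d7 = sub(1, 8) = -7
  d9 = min2(-7, 8) = -7

Propagation after the edit:
  d1: runs — s1 1->-2; result 5.
  d3: runs — d1 8->5; result 7.
  d5: runs — d3 8->7; d1 8->5; result 5.
  d7: runs — s1 1->-2; d5 8->5; result -7 (same value as before).
  d9: runs — d3 8->7; result -7 (same value as before).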